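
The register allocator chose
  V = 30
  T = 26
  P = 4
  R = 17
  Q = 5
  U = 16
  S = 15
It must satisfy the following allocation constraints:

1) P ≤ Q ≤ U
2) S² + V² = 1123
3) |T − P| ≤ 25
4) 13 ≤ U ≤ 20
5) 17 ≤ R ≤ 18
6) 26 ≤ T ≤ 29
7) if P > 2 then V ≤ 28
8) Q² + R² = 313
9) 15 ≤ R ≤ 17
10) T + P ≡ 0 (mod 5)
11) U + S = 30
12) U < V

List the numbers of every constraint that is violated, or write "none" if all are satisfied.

1) values 4 ≤ 5 ≤ 16 — OK.
2) S² + V² = 15² + 30² = 225 + 900 = 1125, not 1123 — violated.
3) |26 − 4| = 22; 22 ≤ 25 — OK.
4) U = 16 lies in [13, 20] — OK.
5) R = 17 lies in [17, 18] — OK.
6) T = 26 lies in [26, 29] — OK.
7) P = 4 > 2, so we need V ≤ 28; but V = 30 > 28 — violated.
8) Q² + R² = 5² + 17² = 25 + 289 = 314, not 313 — violated.
9) R = 17 lies in [15, 17] — OK.
10) T + P = 30; 30 mod 5 = 0 — OK.
11) U + S = 16 + 15 = 31, not 30 — violated.
12) U = 16, V = 30; 16 < 30 — OK.

No — constraints 2, 7, 8, and 11 are not satisfied.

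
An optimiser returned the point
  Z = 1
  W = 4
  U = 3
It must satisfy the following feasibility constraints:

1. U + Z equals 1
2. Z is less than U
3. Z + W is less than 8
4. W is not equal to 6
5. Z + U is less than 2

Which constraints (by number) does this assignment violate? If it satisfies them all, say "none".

Violated: 1, 5.

1. U + Z = 3 + 1 = 4, not 1  ✘
2. Z = 1, U = 3; 1 < 3  ✔
3. Z + W = 1 + 4 = 5; 5 < 8  ✔
4. W = 4, and 4 ≠ 6  ✔
5. Z + U = 1 + 3 = 4; 4 ≥ 2, bound 2 not met  ✘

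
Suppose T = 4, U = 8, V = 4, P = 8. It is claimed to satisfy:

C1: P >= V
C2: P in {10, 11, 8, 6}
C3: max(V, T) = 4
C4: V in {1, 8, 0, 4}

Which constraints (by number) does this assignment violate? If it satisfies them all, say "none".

C1: P = 8, V = 4; 8 ≥ 4 — holds.
C2: P = 8 is in {10, 11, 8, 6} — holds.
C3: max(4, 4) = 4 — holds.
C4: V = 4 is in {1, 8, 0, 4} — holds.

The assignment satisfies every constraint.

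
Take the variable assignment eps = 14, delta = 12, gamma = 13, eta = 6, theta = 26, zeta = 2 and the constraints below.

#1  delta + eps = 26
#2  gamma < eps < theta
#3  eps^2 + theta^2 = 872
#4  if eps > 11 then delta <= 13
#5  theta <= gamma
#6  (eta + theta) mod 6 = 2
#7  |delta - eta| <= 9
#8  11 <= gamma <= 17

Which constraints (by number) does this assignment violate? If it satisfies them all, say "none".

#1 delta + eps = 12 + 14 = 26 — OK.
#2 values 13 < 14 < 26 — OK.
#3 eps^2 + theta^2 = 14^2 + 26^2 = 196 + 676 = 872 — OK.
#4 eps = 14 > 11, so we need delta ≤ 13; delta = 12 ≤ 13 — OK.
#5 theta = 26, gamma = 13; 26 > 13 (want ≤) — violated.
#6 eta + theta = 32; 32 mod 6 = 2 — OK.
#7 |12 - 6| = 6; 6 ≤ 9 — OK.
#8 gamma = 13 lies in [11, 17] — OK.

Constraint 5 does not hold.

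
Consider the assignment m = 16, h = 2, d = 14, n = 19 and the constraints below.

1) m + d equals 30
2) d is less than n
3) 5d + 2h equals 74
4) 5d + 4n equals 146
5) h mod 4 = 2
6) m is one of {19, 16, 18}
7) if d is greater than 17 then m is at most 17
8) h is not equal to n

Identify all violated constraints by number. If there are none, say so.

The assignment satisfies every constraint.

1) m + d = 16 + 14 = 30  true
2) d = 14, n = 19; 14 < 19  true
3) 5d + 2h = 5(14) + 2(2) = 74  true
4) 5d + 4n = 5(14) + 4(19) = 146  true
5) 2 mod 4 = 2  true
6) m = 16 is in {19, 16, 18}  true
7) d = 14, not > 17; antecedent false, conditional vacuously true  true
8) h = 2, n = 19; distinct  true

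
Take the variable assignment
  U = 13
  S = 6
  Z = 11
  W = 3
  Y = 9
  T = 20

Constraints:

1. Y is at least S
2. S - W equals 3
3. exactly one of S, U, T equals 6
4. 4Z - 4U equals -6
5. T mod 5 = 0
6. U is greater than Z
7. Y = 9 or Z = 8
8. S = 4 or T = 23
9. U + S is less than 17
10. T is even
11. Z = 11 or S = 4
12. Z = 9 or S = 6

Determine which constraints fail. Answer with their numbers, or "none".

1. Y = 9, S = 6; 9 ≥ 6  OK
2. S - W = 6 - 3 = 3  OK
3. S=6, U=13, T=20; 1 of them equals 6  OK
4. 4Z - 4U = 4(11) - 4(13) = -8, not -6  FAIL
5. 20 mod 5 = 0  OK
6. U = 13, Z = 11; 13 > 11  OK
7. Y = 9 = 9 (first disjunct)  OK
8. S = 6 ≠ 4 and T = 20 ≠ 23; both disjuncts false  FAIL
9. U + S = 13 + 6 = 19; 19 ≥ 17, bound 17 not met  FAIL
10. T = 20 is even  OK
11. Z = 11 = 11 (first disjunct)  OK
12. Z = 11 ≠ 9, but S = 6 = 6 (second disjunct)  OK

The assignment fails constraints 4, 8, 9.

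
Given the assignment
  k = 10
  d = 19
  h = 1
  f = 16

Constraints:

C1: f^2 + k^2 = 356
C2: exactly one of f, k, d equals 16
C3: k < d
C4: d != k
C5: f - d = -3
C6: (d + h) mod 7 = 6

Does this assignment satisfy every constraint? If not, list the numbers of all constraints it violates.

C1: f^2 + k^2 = 16^2 + 10^2 = 256 + 100 = 356 — holds.
C2: f=16, k=10, d=19; 1 of them equals 16 — holds.
C3: k = 10, d = 19; 10 < 19 — holds.
C4: d = 19, k = 10; distinct — holds.
C5: f - d = 16 - 19 = -3 — holds.
C6: d + h = 20; 20 mod 7 = 6 — holds.

Yes — all constraints hold.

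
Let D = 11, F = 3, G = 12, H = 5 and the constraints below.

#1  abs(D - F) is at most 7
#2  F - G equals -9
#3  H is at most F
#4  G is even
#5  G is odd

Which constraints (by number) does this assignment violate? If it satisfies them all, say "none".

#1 abs(11 - 3) = 8; 8 > 7, exceeds bound 7 — does not hold.
#2 F - G = 3 - 12 = -9 — holds.
#3 H = 5, F = 3; 5 > 3 (want ≤) — does not hold.
#4 G = 12 is even — holds.
#5 G = 12 is even — does not hold.

Constraints 1, 3, 5 do not hold.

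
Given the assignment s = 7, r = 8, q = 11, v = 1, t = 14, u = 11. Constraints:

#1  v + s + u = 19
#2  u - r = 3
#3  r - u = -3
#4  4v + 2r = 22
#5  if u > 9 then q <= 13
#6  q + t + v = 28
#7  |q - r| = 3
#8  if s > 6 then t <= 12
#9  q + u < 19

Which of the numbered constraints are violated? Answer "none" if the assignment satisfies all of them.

#1 v + s + u = 1 + 7 + 11 = 19  ✓
#2 u - r = 11 - 8 = 3  ✓
#3 r - u = 8 - 11 = -3  ✓
#4 4v + 2r = 4(1) + 2(8) = 20, not 22  ✗
#5 u = 11 > 9, so we need q ≤ 13; q = 11 ≤ 13  ✓
#6 q + t + v = 11 + 14 + 1 = 26, not 28  ✗
#7 |11 - 8| = 3  ✓
#8 s = 7 > 6, so we need t ≤ 12; but t = 14 > 12  ✗
#9 q + u = 11 + 11 = 22; 22 ≥ 19, bound 19 not met  ✗

The assignment fails constraints 4, 6, 8, and 9.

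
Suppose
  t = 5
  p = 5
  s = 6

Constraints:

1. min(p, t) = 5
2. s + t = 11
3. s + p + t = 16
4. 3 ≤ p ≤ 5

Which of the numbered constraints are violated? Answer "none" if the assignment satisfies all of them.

1. min(5, 5) = 5 — satisfied.
2. s + t = 6 + 5 = 11 — satisfied.
3. s + p + t = 6 + 5 + 5 = 16 — satisfied.
4. p = 5 lies in [3, 5] — satisfied.

All constraints are satisfied.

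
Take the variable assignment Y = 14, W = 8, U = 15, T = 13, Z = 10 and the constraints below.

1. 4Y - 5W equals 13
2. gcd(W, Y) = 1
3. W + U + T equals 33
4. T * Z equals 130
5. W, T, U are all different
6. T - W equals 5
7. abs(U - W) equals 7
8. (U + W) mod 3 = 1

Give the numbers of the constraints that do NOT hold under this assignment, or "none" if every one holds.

1. 4Y - 5W = 4(14) - 5(8) = 16, not 13 — fails.
2. gcd(8, 14) = 2, not 1 — fails.
3. W + U + T = 8 + 15 + 13 = 36, not 33 — fails.
4. T * Z = 13 * 10 = 130 — holds.
5. values 8, 13, 15 are pairwise distinct — holds.
6. T - W = 13 - 8 = 5 — holds.
7. abs(15 - 8) = 7 — holds.
8. U + W = 23; 23 mod 3 = 2, not 1 — fails.

Constraints 1, 2, 3, 8 are violated.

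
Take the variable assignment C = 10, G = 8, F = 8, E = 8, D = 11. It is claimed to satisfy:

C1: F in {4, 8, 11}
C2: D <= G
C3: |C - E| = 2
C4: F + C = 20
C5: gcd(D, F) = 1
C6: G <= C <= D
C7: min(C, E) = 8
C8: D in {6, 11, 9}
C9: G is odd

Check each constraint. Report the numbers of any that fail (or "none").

Constraints 2, 4, 9 do not hold.

C1: F = 8 is in {4, 8, 11}  yes
C2: D = 11, G = 8; 11 > 8 (want ≤)  no
C3: |10 - 8| = 2  yes
C4: F + C = 8 + 10 = 18, not 20  no
C5: gcd(11, 8) = 1  yes
C6: values 8 <= 10 <= 11  yes
C7: min(10, 8) = 8  yes
C8: D = 11 is in {6, 11, 9}  yes
C9: G = 8 is even  no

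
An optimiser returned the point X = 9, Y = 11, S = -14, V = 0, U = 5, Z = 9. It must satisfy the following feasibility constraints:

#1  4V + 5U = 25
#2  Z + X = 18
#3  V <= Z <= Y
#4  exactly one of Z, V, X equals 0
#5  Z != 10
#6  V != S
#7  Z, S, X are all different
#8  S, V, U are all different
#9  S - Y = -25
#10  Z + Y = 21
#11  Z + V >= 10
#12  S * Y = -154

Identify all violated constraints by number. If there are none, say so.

No — constraints 7, 10, 11 are not satisfied.

#1 4V + 5U = 4(0) + 5(5) = 25 — OK.
#2 Z + X = 9 + 9 = 18 — OK.
#3 values 0 <= 9 <= 11 — OK.
#4 Z=9, V=0, X=9; 1 of them equals 0 — OK.
#5 Z = 9, and 9 ≠ 10 — OK.
#6 V = 0, S = -14; distinct — OK.
#7 Z = X = 9, not all different — violated.
#8 values -14, 0, 5 are pairwise distinct — OK.
#9 S - Y = -14 - 11 = -25 — OK.
#10 Z + Y = 9 + 11 = 20, not 21 — violated.
#11 Z + V = 9 + 0 = 9; 9 < 10, bound 10 not met — violated.
#12 S * Y = -14 * 11 = -154 — OK.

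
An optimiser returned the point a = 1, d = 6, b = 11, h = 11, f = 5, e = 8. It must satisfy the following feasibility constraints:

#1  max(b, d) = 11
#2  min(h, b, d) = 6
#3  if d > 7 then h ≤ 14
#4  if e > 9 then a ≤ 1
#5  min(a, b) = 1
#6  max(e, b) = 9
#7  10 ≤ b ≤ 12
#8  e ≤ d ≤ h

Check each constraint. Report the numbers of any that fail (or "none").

Constraints 6 and 8 are violated.

#1 max(11, 6) = 11  ✓
#2 min(11, 11, 6) = 6  ✓
#3 d = 6, not > 7; antecedent false, conditional vacuously true  ✓
#4 e = 8, not > 9; antecedent false, conditional vacuously true  ✓
#5 min(1, 11) = 1  ✓
#6 max(8, 11) = 11, not 9  ✗
#7 b = 11 lies in [10, 12]  ✓
#8 values 8, 6, 11; e = 8 is not ≤ d = 6  ✗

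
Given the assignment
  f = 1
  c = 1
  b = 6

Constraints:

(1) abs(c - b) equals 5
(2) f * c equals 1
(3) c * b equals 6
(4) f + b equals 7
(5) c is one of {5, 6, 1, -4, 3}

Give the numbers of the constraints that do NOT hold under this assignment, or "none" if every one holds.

No violations.

(1) abs(1 - 6) = 5  ✔
(2) f * c = 1 * 1 = 1  ✔
(3) c * b = 1 * 6 = 6  ✔
(4) f + b = 1 + 6 = 7  ✔
(5) c = 1 is in {5, 6, 1, -4, 3}  ✔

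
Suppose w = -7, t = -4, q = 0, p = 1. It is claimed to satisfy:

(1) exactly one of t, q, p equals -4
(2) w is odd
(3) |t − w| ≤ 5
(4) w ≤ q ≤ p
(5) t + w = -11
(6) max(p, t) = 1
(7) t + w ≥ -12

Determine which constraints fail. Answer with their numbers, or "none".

(1) t=-4, q=0, p=1; 1 of them equals -4 — OK.
(2) w = -7 is odd — OK.
(3) |-4 − (-7)| = 3; 3 ≤ 5 — OK.
(4) values -7 ≤ 0 ≤ 1 — OK.
(5) t + w = -4 + (-7) = -11 — OK.
(6) max(1, -4) = 1 — OK.
(7) t + w = -4 + (-7) = -11; -11 ≥ -12 — OK.

None — every constraint holds.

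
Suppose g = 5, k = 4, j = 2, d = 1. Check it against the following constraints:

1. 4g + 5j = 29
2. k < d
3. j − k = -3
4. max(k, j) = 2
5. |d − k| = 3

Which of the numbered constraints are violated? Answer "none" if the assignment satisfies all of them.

1. 4g + 5j = 4(5) + 5(2) = 30, not 29 — fails.
2. k = 4, d = 1; 4 ≥ 1 (want <) — fails.
3. j − k = 2 − 4 = -2, not -3 — fails.
4. max(4, 2) = 4, not 2 — fails.
5. |1 − 4| = 3 — holds.

Constraints 1, 2, 3, and 4 do not hold.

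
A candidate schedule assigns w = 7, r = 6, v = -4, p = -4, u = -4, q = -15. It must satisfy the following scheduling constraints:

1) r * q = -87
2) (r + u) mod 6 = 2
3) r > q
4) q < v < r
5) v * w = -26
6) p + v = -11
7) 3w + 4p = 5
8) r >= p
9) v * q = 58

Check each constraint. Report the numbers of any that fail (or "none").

Constraints 1, 5, 6, 9 do not hold.

1) r * q = 6 * (-15) = -90, not -87 — violated.
2) r + u = 2; 2 mod 6 = 2 — OK.
3) r = 6, q = -15; 6 > -15 — OK.
4) values -15 < -4 < 6 — OK.
5) v * w = -4 * 7 = -28, not -26 — violated.
6) p + v = -4 + (-4) = -8, not -11 — violated.
7) 3w + 4p = 3(7) + 4(-4) = 5 — OK.
8) r = 6, p = -4; 6 ≥ -4 — OK.
9) v * q = -4 * (-15) = 60, not 58 — violated.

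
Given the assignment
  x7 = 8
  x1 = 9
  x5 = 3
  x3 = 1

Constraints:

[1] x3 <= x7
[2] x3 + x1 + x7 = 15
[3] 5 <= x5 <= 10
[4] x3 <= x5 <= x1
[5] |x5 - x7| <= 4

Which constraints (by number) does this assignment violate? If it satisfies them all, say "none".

[1] x3 = 1, x7 = 8; 1 ≤ 8  true
[2] x3 + x1 + x7 = 1 + 9 + 8 = 18, not 15  false
[3] x5 = 3 is outside [5, 10]  false
[4] values 1 <= 3 <= 9  true
[5] |3 - 8| = 5; 5 > 4, exceeds bound 4  false

Violated: 2, 3, 5.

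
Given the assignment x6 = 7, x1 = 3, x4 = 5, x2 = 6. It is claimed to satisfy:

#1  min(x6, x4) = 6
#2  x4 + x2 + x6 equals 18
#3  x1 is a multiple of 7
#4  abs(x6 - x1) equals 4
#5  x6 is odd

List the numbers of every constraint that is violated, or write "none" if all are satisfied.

#1 min(7, 5) = 5, not 6 — violated.
#2 x4 + x2 + x6 = 5 + 6 + 7 = 18 — satisfied.
#3 3 = 7*0 + 3, so 7 does not divide 3 — violated.
#4 abs(7 - 3) = 4 — satisfied.
#5 x6 = 7 is odd — satisfied.

Violated: 1 and 3.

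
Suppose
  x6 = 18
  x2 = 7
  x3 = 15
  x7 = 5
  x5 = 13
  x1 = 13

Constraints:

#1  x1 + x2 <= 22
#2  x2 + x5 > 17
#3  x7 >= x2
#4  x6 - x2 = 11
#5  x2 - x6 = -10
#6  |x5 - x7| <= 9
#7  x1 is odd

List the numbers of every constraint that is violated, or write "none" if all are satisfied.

The assignment fails constraints 3, 5.

#1 x1 + x2 = 13 + 7 = 20; 20 ≤ 22 — holds.
#2 x2 + x5 = 7 + 13 = 20; 20 > 17 — holds.
#3 x7 = 5, x2 = 7; 5 < 7 (want ≥) — does not hold.
#4 x6 - x2 = 18 - 7 = 11 — holds.
#5 x2 - x6 = 7 - 18 = -11, not -10 — does not hold.
#6 |13 - 5| = 8; 8 ≤ 9 — holds.
#7 x1 = 13 is odd — holds.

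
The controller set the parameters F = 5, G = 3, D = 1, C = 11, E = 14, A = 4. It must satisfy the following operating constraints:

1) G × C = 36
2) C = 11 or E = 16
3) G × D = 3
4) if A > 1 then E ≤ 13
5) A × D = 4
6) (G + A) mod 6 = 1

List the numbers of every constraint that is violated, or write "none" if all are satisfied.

1) G × C = 3 × 11 = 33, not 36 — violated.
2) C = 11 = 11 (first disjunct) — OK.
3) G × D = 3 × 1 = 3 — OK.
4) A = 4 > 1, so we need E ≤ 13; but E = 14 > 13 — violated.
5) A × D = 4 × 1 = 4 — OK.
6) G + A = 7; 7 mod 6 = 1 — OK.

Violated: 1, 4.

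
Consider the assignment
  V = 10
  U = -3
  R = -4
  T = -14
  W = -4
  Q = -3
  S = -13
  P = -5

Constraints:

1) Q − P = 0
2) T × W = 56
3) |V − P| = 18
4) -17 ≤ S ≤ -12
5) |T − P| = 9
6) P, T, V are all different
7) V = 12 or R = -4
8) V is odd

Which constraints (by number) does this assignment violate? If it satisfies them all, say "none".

1) Q − P = -3 − (-5) = 2, not 0 — violated.
2) T × W = -14 × (-4) = 56 — OK.
3) |10 − (-5)| = 15, not 18 — violated.
4) S = -13 lies in [-17, -12] — OK.
5) |-14 − (-5)| = 9 — OK.
6) values -5, -14, 10 are pairwise distinct — OK.
7) V = 10 ≠ 12, but R = -4 = -4 (second disjunct) — OK.
8) V = 10 is even — violated.

Violated: 1, 3, and 8.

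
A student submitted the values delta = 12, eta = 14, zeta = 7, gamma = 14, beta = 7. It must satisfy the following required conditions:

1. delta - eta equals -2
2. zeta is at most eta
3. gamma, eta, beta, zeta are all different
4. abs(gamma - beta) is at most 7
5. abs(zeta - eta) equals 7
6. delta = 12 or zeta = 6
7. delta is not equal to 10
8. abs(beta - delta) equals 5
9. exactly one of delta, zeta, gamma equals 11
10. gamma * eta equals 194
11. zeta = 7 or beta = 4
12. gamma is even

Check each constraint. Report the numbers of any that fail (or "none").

1. delta - eta = 12 - 14 = -2 — OK.
2. zeta = 7, eta = 14; 7 ≤ 14 — OK.
3. gamma = eta = 14, not all different — violated.
4. abs(14 - 7) = 7; 7 ≤ 7 — OK.
5. abs(7 - 14) = 7 — OK.
6. delta = 12 = 12 (first disjunct) — OK.
7. delta = 12, and 12 ≠ 10 — OK.
8. abs(7 - 12) = 5 — OK.
9. delta=12, zeta=7, gamma=14; 0 of them equal 11, not exactly one — violated.
10. gamma * eta = 14 * 14 = 196, not 194 — violated.
11. zeta = 7 = 7 (first disjunct) — OK.
12. gamma = 14 is even — OK.

Constraints 3, 9, and 10 do not hold.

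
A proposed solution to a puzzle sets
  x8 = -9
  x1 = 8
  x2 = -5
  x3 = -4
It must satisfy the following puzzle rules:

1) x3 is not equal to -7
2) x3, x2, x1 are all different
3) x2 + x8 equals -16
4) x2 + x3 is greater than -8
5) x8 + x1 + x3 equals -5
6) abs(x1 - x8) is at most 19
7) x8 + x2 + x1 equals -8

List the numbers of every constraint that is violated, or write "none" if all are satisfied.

1) x3 = -4, and -4 ≠ -7 — holds.
2) values -4, -5, 8 are pairwise distinct — holds.
3) x2 + x8 = -5 + (-9) = -14, not -16 — does not hold.
4) x2 + x3 = -5 + (-4) = -9; -9 ≤ -8, bound -8 not met — does not hold.
5) x8 + x1 + x3 = -9 + 8 + (-4) = -5 — holds.
6) abs(8 - (-9)) = 17; 17 ≤ 19 — holds.
7) x8 + x2 + x1 = -9 + (-5) + 8 = -6, not -8 — does not hold.

Violated: 3, 4, 7.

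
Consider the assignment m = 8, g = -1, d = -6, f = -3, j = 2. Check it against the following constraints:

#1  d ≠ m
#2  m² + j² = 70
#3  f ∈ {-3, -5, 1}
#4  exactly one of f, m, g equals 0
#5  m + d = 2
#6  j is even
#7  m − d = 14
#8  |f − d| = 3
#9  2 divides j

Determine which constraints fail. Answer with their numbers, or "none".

#1 d = -6, m = 8; distinct — OK.
#2 m² + j² = 8² + 2² = 64 + 4 = 68, not 70 — violated.
#3 f = -3 is in {-3, -5, 1} — OK.
#4 f=-3, m=8, g=-1; 0 of them equal 0, not exactly one — violated.
#5 m + d = 8 + (-6) = 2 — OK.
#6 j = 2 is even — OK.
#7 m − d = 8 − (-6) = 14 — OK.
#8 |-3 − (-6)| = 3 — OK.
#9 2 / 2 = 1, so 2 divides 2 — OK.

Constraints 2 and 4 do not hold.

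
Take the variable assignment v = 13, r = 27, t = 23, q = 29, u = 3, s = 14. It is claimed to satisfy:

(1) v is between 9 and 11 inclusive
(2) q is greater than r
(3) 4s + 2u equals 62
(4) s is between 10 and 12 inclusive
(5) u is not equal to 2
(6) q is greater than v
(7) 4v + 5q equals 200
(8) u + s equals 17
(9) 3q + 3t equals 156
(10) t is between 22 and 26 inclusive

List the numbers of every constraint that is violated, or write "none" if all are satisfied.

Violated: 1, 4, 7.

(1) v = 13 is outside [9, 11] — violated.
(2) q = 29, r = 27; 29 > 27 — OK.
(3) 4s + 2u = 4(14) + 2(3) = 62 — OK.
(4) s = 14 is outside [10, 12] — violated.
(5) u = 3, and 3 ≠ 2 — OK.
(6) q = 29, v = 13; 29 > 13 — OK.
(7) 4v + 5q = 4(13) + 5(29) = 197, not 200 — violated.
(8) u + s = 3 + 14 = 17 — OK.
(9) 3q + 3t = 3(29) + 3(23) = 156 — OK.
(10) t = 23 lies in [22, 26] — OK.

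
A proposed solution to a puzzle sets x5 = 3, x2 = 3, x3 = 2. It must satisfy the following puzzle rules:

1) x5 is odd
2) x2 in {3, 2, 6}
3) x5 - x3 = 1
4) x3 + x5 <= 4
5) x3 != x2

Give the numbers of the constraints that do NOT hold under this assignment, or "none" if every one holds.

Constraint 4 is violated.

1) x5 = 3 is odd  ✔
2) x2 = 3 is in {3, 2, 6}  ✔
3) x5 - x3 = 3 - 2 = 1  ✔
4) x3 + x5 = 2 + 3 = 5; 5 > 4, bound 4 not met  ✘
5) x3 = 2, x2 = 3; distinct  ✔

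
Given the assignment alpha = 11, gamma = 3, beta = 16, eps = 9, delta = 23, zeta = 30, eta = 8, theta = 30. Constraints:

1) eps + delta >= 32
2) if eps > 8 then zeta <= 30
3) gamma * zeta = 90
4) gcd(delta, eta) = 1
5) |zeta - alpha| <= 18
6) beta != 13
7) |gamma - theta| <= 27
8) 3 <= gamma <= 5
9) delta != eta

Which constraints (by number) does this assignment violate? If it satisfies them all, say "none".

1) eps + delta = 9 + 23 = 32; 32 ≥ 32 — holds.
2) eps = 9 > 8, so we need zeta ≤ 30; zeta = 30 ≤ 30 — holds.
3) gamma * zeta = 3 * 30 = 90 — holds.
4) gcd(23, 8) = 1 — holds.
5) |30 - 11| = 19; 19 > 18, exceeds bound 18 — does not hold.
6) beta = 16, and 16 ≠ 13 — holds.
7) |3 - 30| = 27; 27 ≤ 27 — holds.
8) gamma = 3 lies in [3, 5] — holds.
9) delta = 23, eta = 8; distinct — holds.

Constraint 5 is violated.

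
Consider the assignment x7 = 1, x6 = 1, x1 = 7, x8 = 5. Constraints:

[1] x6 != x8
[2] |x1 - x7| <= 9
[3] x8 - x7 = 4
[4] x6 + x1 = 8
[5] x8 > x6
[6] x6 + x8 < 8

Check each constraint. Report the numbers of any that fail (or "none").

No violations.

[1] x6 = 1, x8 = 5; distinct — OK.
[2] |7 - 1| = 6; 6 ≤ 9 — OK.
[3] x8 - x7 = 5 - 1 = 4 — OK.
[4] x6 + x1 = 1 + 7 = 8 — OK.
[5] x8 = 5, x6 = 1; 5 > 1 — OK.
[6] x6 + x8 = 1 + 5 = 6; 6 < 8 — OK.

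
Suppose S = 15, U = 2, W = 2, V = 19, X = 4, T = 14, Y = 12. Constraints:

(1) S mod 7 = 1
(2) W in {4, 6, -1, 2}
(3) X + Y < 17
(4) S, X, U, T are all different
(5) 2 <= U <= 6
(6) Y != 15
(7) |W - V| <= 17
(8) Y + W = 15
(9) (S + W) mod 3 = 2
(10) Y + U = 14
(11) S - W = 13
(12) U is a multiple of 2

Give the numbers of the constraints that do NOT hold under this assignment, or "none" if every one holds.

(1) 15 mod 7 = 1 — OK.
(2) W = 2 is in {4, 6, -1, 2} — OK.
(3) X + Y = 4 + 12 = 16; 16 < 17 — OK.
(4) values 15, 4, 2, 14 are pairwise distinct — OK.
(5) U = 2 lies in [2, 6] — OK.
(6) Y = 12, and 12 ≠ 15 — OK.
(7) |2 - 19| = 17; 17 ≤ 17 — OK.
(8) Y + W = 12 + 2 = 14, not 15 — violated.
(9) S + W = 17; 17 mod 3 = 2 — OK.
(10) Y + U = 12 + 2 = 14 — OK.
(11) S - W = 15 - 2 = 13 — OK.
(12) 2 / 2 = 1, so 2 divides 2 — OK.

Constraint 8 is violated.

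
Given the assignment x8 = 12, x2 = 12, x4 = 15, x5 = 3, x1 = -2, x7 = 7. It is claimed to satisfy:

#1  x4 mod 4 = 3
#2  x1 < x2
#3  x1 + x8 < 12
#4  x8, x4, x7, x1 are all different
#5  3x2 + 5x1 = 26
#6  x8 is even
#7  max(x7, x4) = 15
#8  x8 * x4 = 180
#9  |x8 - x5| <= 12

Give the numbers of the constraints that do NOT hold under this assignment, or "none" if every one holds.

The assignment satisfies every constraint.

#1 15 mod 4 = 3 — OK.
#2 x1 = -2, x2 = 12; -2 < 12 — OK.
#3 x1 + x8 = -2 + 12 = 10; 10 < 12 — OK.
#4 values 12, 15, 7, -2 are pairwise distinct — OK.
#5 3x2 + 5x1 = 3(12) + 5(-2) = 26 — OK.
#6 x8 = 12 is even — OK.
#7 max(7, 15) = 15 — OK.
#8 x8 * x4 = 12 * 15 = 180 — OK.
#9 |12 - 3| = 9; 9 ≤ 12 — OK.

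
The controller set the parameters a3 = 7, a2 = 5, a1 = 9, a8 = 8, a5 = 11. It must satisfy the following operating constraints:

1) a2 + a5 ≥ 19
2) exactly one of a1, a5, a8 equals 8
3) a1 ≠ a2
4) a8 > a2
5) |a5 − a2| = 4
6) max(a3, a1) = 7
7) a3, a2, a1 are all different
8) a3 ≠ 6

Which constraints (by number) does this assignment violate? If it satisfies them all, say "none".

Constraints 1, 5, 6 do not hold.

1) a2 + a5 = 5 + 11 = 16; 16 < 19, bound 19 not met — does not hold.
2) a1=9, a5=11, a8=8; 1 of them equals 8 — holds.
3) a1 = 9, a2 = 5; distinct — holds.
4) a8 = 8, a2 = 5; 8 > 5 — holds.
5) |11 − 5| = 6, not 4 — does not hold.
6) max(7, 9) = 9, not 7 — does not hold.
7) values 7, 5, 9 are pairwise distinct — holds.
8) a3 = 7, and 7 ≠ 6 — holds.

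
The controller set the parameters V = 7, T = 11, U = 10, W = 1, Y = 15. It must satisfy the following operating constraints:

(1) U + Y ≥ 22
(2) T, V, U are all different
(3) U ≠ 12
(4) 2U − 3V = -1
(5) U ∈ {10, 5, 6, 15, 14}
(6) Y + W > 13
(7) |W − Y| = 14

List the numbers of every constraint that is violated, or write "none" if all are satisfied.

(1) U + Y = 10 + 15 = 25; 25 ≥ 22 — satisfied.
(2) values 11, 7, 10 are pairwise distinct — satisfied.
(3) U = 10, and 10 ≠ 12 — satisfied.
(4) 2U − 3V = 2(10) − 3(7) = -1 — satisfied.
(5) U = 10 is in {10, 5, 6, 15, 14} — satisfied.
(6) Y + W = 15 + 1 = 16; 16 > 13 — satisfied.
(7) |1 − 15| = 14 — satisfied.

No violations.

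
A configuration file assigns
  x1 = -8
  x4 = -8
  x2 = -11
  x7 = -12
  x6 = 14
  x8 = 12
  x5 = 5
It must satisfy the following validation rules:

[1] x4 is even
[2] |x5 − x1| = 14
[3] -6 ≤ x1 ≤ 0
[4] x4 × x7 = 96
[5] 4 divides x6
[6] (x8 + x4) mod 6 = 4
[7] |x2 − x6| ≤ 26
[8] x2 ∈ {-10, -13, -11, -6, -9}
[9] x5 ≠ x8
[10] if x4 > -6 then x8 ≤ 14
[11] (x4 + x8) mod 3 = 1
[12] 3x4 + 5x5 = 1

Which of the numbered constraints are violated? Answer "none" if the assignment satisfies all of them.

Constraints 2, 3, and 5 are violated.

[1] x4 = -8 is even  true
[2] |5 − (-8)| = 13, not 14  false
[3] x1 = -8 is outside [-6, 0]  false
[4] x4 × x7 = -8 × (-12) = 96  true
[5] 14 = 4×3 + 2, so 4 does not divide 14  false
[6] x8 + x4 = 4; 4 mod 6 = 4  true
[7] |-11 − 14| = 25; 25 ≤ 26  true
[8] x2 = -11 is in {-10, -13, -11, -6, -9}  true
[9] x5 = 5, x8 = 12; distinct  true
[10] x4 = -8, not > -6; antecedent false, conditional vacuously true  true
[11] x4 + x8 = 4; 4 mod 3 = 1  true
[12] 3x4 + 5x5 = 3(-8) + 5(5) = 1  true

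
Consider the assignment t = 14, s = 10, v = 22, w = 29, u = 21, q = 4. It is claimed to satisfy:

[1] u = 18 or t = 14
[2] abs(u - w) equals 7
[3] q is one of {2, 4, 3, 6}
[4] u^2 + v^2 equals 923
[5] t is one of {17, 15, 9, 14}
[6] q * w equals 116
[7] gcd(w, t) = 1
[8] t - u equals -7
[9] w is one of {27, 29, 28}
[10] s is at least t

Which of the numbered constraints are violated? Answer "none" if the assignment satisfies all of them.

[1] u = 21 ≠ 18, but t = 14 = 14 (second disjunct)  ✓
[2] abs(21 - 29) = 8, not 7  ✗
[3] q = 4 is in {2, 4, 3, 6}  ✓
[4] u^2 + v^2 = 21^2 + 22^2 = 441 + 484 = 925, not 923  ✗
[5] t = 14 is in {17, 15, 9, 14}  ✓
[6] q * w = 4 * 29 = 116  ✓
[7] gcd(29, 14) = 1  ✓
[8] t - u = 14 - 21 = -7  ✓
[9] w = 29 is in {27, 29, 28}  ✓
[10] s = 10, t = 14; 10 < 14 (want ≥)  ✗

Constraints 2, 4, and 10 are violated.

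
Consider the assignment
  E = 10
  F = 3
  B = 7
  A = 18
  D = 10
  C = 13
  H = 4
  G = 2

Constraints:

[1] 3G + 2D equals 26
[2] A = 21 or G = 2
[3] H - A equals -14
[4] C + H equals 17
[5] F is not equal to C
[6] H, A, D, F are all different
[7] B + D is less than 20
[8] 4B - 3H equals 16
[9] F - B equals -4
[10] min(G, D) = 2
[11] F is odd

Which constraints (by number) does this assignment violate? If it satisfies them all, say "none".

None — every constraint holds.

[1] 3G + 2D = 3(2) + 2(10) = 26 — OK.
[2] A = 18 ≠ 21, but G = 2 = 2 (second disjunct) — OK.
[3] H - A = 4 - 18 = -14 — OK.
[4] C + H = 13 + 4 = 17 — OK.
[5] F = 3, C = 13; distinct — OK.
[6] values 4, 18, 10, 3 are pairwise distinct — OK.
[7] B + D = 7 + 10 = 17; 17 < 20 — OK.
[8] 4B - 3H = 4(7) - 3(4) = 16 — OK.
[9] F - B = 3 - 7 = -4 — OK.
[10] min(2, 10) = 2 — OK.
[11] F = 3 is odd — OK.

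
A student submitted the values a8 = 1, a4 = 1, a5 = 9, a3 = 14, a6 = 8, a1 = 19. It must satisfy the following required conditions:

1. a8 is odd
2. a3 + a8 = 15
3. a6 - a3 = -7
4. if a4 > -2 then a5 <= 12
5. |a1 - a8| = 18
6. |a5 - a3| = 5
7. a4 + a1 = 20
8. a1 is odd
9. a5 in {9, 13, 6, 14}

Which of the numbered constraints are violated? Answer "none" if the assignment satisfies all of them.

1. a8 = 1 is odd  OK
2. a3 + a8 = 14 + 1 = 15  OK
3. a6 - a3 = 8 - 14 = -6, not -7  FAIL
4. a4 = 1 > -2, so we need a5 ≤ 12; a5 = 9 ≤ 12  OK
5. |19 - 1| = 18  OK
6. |9 - 14| = 5  OK
7. a4 + a1 = 1 + 19 = 20  OK
8. a1 = 19 is odd  OK
9. a5 = 9 is in {9, 13, 6, 14}  OK

Constraint 3 is violated.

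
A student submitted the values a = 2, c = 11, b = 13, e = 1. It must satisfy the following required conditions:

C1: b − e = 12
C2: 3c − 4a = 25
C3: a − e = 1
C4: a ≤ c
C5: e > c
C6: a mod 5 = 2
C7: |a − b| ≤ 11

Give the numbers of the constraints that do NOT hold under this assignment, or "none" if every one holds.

Violated: 5.

C1: b − e = 13 − 1 = 12  ✔
C2: 3c − 4a = 3(11) − 4(2) = 25  ✔
C3: a − e = 2 − 1 = 1  ✔
C4: a = 2, c = 11; 2 ≤ 11  ✔
C5: e = 1, c = 11; 1 ≤ 11 (want >)  ✘
C6: 2 mod 5 = 2  ✔
C7: |2 − 13| = 11; 11 ≤ 11  ✔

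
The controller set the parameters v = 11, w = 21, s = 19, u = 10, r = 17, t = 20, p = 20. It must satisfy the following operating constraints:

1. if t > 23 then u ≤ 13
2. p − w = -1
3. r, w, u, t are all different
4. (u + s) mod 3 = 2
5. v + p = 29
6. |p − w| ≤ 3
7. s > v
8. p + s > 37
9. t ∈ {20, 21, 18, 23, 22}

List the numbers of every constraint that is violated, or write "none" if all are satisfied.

Violated: 5.

1. t = 20, not > 23; antecedent false, conditional vacuously true  yes
2. p − w = 20 − 21 = -1  yes
3. values 17, 21, 10, 20 are pairwise distinct  yes
4. u + s = 29; 29 mod 3 = 2  yes
5. v + p = 11 + 20 = 31, not 29  no
6. |20 − 21| = 1; 1 ≤ 3  yes
7. s = 19, v = 11; 19 > 11  yes
8. p + s = 20 + 19 = 39; 39 > 37  yes
9. t = 20 is in {20, 21, 18, 23, 22}  yes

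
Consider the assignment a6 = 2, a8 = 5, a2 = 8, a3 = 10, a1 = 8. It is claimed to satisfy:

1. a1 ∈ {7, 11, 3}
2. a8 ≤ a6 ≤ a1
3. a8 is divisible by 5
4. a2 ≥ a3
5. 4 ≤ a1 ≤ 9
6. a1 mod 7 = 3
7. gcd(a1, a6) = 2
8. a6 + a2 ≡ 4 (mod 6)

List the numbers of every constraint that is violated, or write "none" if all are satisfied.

Constraints 1, 2, 4, 6 do not hold.

1. a1 = 8 is not in {7, 11, 3}  fails
2. values 5, 2, 8; a8 = 5 is not ≤ a6 = 2  fails
3. 5 / 5 = 1, so 5 divides 5  holds
4. a2 = 8, a3 = 10; 8 < 10 (want ≥)  fails
5. a1 = 8 lies in [4, 9]  holds
6. 8 mod 7 = 1, not 3  fails
7. gcd(8, 2) = 2  holds
8. a6 + a2 = 10; 10 mod 6 = 4  holds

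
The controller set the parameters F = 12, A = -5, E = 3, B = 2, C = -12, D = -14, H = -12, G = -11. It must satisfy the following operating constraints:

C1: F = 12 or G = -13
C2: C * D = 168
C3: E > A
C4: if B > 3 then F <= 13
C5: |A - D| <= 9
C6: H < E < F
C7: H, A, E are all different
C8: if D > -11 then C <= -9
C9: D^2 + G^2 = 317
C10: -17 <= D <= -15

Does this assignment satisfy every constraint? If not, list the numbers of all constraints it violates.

C1: F = 12 = 12 (first disjunct)  true
C2: C * D = -12 * (-14) = 168  true
C3: E = 3, A = -5; 3 > -5  true
C4: B = 2, not > 3; antecedent false, conditional vacuously true  true
C5: |-5 - (-14)| = 9; 9 ≤ 9  true
C6: values -12 < 3 < 12  true
C7: values -12, -5, 3 are pairwise distinct  true
C8: D = -14, not > -11; antecedent false, conditional vacuously true  true
C9: D^2 + G^2 = (-14)^2 + (-11)^2 = 196 + 121 = 317  true
C10: D = -14 is outside [-17, -15]  false

No — constraint 10 is not satisfied.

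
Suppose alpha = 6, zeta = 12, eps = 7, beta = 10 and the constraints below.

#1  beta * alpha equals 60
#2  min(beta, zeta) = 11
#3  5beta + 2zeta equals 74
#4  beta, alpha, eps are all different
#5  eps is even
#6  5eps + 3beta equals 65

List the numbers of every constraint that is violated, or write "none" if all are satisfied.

#1 beta * alpha = 10 * 6 = 60 — satisfied.
#2 min(10, 12) = 10, not 11 — violated.
#3 5beta + 2zeta = 5(10) + 2(12) = 74 — satisfied.
#4 values 10, 6, 7 are pairwise distinct — satisfied.
#5 eps = 7 is odd — violated.
#6 5eps + 3beta = 5(7) + 3(10) = 65 — satisfied.

Constraints 2, 5 are violated.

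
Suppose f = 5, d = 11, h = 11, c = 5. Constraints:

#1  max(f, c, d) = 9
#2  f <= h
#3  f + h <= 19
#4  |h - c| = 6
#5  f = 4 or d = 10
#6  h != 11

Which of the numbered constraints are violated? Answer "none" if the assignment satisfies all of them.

#1 max(5, 5, 11) = 11, not 9 — violated.
#2 f = 5, h = 11; 5 ≤ 11 — satisfied.
#3 f + h = 5 + 11 = 16; 16 ≤ 19 — satisfied.
#4 |11 - 5| = 6 — satisfied.
#5 f = 5 ≠ 4 and d = 11 ≠ 10; both disjuncts false — violated.
#6 h = 11, but 11 is required to differ — violated.

The assignment fails constraints 1, 5, and 6.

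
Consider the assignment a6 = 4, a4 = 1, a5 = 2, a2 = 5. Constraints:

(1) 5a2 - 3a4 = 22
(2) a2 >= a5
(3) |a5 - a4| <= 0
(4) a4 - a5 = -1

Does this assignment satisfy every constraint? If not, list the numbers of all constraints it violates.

Violated: 3.

(1) 5a2 - 3a4 = 5(5) - 3(1) = 22 — holds.
(2) a2 = 5, a5 = 2; 5 ≥ 2 — holds.
(3) |2 - 1| = 1; 1 > 0, exceeds bound 0 — does not hold.
(4) a4 - a5 = 1 - 2 = -1 — holds.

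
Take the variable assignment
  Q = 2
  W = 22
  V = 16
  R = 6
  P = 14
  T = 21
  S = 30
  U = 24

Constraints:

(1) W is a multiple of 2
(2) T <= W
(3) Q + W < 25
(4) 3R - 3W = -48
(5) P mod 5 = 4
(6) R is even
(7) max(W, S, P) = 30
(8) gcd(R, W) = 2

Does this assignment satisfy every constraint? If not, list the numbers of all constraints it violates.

(1) 22 / 2 = 11, so 2 divides 22 — holds.
(2) T = 21, W = 22; 21 ≤ 22 — holds.
(3) Q + W = 2 + 22 = 24; 24 < 25 — holds.
(4) 3R - 3W = 3(6) - 3(22) = -48 — holds.
(5) 14 mod 5 = 4 — holds.
(6) R = 6 is even — holds.
(7) max(22, 30, 14) = 30 — holds.
(8) gcd(6, 22) = 2 — holds.

All constraints are satisfied.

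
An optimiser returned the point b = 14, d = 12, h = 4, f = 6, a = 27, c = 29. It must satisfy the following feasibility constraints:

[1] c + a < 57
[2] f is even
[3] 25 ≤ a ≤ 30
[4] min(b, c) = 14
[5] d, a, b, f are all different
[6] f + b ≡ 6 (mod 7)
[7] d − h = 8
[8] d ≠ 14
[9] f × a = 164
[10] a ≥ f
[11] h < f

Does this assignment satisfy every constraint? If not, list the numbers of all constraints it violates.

The assignment fails constraint 9.

[1] c + a = 29 + 27 = 56; 56 < 57 — holds.
[2] f = 6 is even — holds.
[3] a = 27 lies in [25, 30] — holds.
[4] min(14, 29) = 14 — holds.
[5] values 12, 27, 14, 6 are pairwise distinct — holds.
[6] f + b = 20; 20 mod 7 = 6 — holds.
[7] d − h = 12 − 4 = 8 — holds.
[8] d = 12, and 12 ≠ 14 — holds.
[9] f × a = 6 × 27 = 162, not 164 — does not hold.
[10] a = 27, f = 6; 27 ≥ 6 — holds.
[11] h = 4, f = 6; 4 < 6 — holds.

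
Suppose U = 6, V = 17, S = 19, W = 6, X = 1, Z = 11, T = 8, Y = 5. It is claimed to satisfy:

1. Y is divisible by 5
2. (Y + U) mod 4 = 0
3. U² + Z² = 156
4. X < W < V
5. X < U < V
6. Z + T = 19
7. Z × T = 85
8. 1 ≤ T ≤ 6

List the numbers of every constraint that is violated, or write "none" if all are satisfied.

1. 5 / 5 = 1, so 5 divides 5  true
2. Y + U = 11; 11 mod 4 = 3, not 0  false
3. U² + Z² = 6² + 11² = 36 + 121 = 157, not 156  false
4. values 1 < 6 < 17  true
5. values 1 < 6 < 17  true
6. Z + T = 11 + 8 = 19  true
7. Z × T = 11 × 8 = 88, not 85  false
8. T = 8 is outside [1, 6]  false

Constraints 2, 3, 7, 8 do not hold.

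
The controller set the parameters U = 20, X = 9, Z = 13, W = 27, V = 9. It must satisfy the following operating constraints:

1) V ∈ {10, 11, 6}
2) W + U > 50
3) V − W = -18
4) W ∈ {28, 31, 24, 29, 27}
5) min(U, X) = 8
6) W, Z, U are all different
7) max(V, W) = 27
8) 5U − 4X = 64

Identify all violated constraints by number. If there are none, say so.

1) V = 9 is not in {10, 11, 6} — fails.
2) W + U = 27 + 20 = 47; 47 ≤ 50, bound 50 not met — fails.
3) V − W = 9 − 27 = -18 — holds.
4) W = 27 is in {28, 31, 24, 29, 27} — holds.
5) min(20, 9) = 9, not 8 — fails.
6) values 27, 13, 20 are pairwise distinct — holds.
7) max(9, 27) = 27 — holds.
8) 5U − 4X = 5(20) − 4(9) = 64 — holds.

Violated: 1, 2, 5.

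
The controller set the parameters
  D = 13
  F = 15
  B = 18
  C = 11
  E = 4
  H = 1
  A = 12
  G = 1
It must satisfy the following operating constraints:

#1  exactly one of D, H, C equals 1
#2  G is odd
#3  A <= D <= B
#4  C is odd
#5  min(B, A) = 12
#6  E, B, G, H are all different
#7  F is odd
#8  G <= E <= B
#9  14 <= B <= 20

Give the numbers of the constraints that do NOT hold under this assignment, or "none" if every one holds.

Violated: 6.

#1 D=13, H=1, C=11; 1 of them equals 1 — satisfied.
#2 G = 1 is odd — satisfied.
#3 values 12 <= 13 <= 18 — satisfied.
#4 C = 11 is odd — satisfied.
#5 min(18, 12) = 12 — satisfied.
#6 G = H = 1, not all different — violated.
#7 F = 15 is odd — satisfied.
#8 values 1 <= 4 <= 18 — satisfied.
#9 B = 18 lies in [14, 20] — satisfied.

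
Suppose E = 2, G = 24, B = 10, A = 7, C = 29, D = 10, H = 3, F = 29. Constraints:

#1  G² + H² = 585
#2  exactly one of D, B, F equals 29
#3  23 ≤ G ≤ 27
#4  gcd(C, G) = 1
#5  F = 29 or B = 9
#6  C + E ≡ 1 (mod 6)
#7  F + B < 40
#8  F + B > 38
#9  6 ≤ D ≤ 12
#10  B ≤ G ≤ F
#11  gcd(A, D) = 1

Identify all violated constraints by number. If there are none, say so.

All constraints are satisfied.

#1 G² + H² = 24² + 3² = 576 + 9 = 585 — holds.
#2 D=10, B=10, F=29; 1 of them equals 29 — holds.
#3 G = 24 lies in [23, 27] — holds.
#4 gcd(29, 24) = 1 — holds.
#5 F = 29 = 29 (first disjunct) — holds.
#6 C + E = 31; 31 mod 6 = 1 — holds.
#7 F + B = 29 + 10 = 39; 39 < 40 — holds.
#8 F + B = 29 + 10 = 39; 39 > 38 — holds.
#9 D = 10 lies in [6, 12] — holds.
#10 values 10 ≤ 24 ≤ 29 — holds.
#11 gcd(7, 10) = 1 — holds.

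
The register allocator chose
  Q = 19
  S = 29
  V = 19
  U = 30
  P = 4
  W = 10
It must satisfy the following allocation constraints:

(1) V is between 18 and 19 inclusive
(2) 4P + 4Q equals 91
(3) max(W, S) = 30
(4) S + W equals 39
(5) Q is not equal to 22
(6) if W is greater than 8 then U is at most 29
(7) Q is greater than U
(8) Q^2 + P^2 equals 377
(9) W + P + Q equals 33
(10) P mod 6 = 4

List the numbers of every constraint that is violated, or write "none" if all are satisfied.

(1) V = 19 lies in [18, 19]  yes
(2) 4P + 4Q = 4(4) + 4(19) = 92, not 91  no
(3) max(10, 29) = 29, not 30  no
(4) S + W = 29 + 10 = 39  yes
(5) Q = 19, and 19 ≠ 22  yes
(6) W = 10 > 8, so we need U ≤ 29; but U = 30 > 29  no
(7) Q = 19, U = 30; 19 ≤ 30 (want >)  no
(8) Q^2 + P^2 = 19^2 + 4^2 = 361 + 16 = 377  yes
(9) W + P + Q = 10 + 4 + 19 = 33  yes
(10) 4 mod 6 = 4  yes

The assignment fails constraints 2, 3, 6, 7.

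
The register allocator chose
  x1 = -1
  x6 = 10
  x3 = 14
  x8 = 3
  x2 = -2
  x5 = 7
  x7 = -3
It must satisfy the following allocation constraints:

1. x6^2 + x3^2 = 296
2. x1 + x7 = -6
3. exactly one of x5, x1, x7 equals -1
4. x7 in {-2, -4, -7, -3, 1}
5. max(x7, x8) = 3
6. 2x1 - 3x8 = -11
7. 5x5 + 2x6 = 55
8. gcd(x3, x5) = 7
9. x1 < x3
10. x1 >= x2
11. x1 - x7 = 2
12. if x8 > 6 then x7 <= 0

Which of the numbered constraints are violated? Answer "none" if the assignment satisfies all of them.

Constraint 2 does not hold.

1. x6^2 + x3^2 = 10^2 + 14^2 = 100 + 196 = 296  ✔
2. x1 + x7 = -1 + (-3) = -4, not -6  ✘
3. x5=7, x1=-1, x7=-3; 1 of them equals -1  ✔
4. x7 = -3 is in {-2, -4, -7, -3, 1}  ✔
5. max(-3, 3) = 3  ✔
6. 2x1 - 3x8 = 2(-1) - 3(3) = -11  ✔
7. 5x5 + 2x6 = 5(7) + 2(10) = 55  ✔
8. gcd(14, 7) = 7  ✔
9. x1 = -1, x3 = 14; -1 < 14  ✔
10. x1 = -1, x2 = -2; -1 ≥ -2  ✔
11. x1 - x7 = -1 - (-3) = 2  ✔
12. x8 = 3, not > 6; antecedent false, conditional vacuously true  ✔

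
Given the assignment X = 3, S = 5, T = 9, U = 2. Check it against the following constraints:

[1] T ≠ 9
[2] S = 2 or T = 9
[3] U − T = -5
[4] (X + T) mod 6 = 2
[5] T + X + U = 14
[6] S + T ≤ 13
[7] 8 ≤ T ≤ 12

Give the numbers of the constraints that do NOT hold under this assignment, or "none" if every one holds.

[1] T = 9, but 9 is required to differ  ✘
[2] S = 5 ≠ 2, but T = 9 = 9 (second disjunct)  ✔
[3] U − T = 2 − 9 = -7, not -5  ✘
[4] X + T = 12; 12 mod 6 = 0, not 2  ✘
[5] T + X + U = 9 + 3 + 2 = 14  ✔
[6] S + T = 5 + 9 = 14; 14 > 13, bound 13 not met  ✘
[7] T = 9 lies in [8, 12]  ✔

Constraints 1, 3, 4, and 6 are violated.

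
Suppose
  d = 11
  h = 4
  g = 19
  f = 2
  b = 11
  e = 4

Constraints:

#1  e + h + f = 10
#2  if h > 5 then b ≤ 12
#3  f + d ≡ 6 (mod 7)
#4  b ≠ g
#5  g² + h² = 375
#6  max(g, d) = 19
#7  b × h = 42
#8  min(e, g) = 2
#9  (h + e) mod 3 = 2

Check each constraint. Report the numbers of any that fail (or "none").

The assignment fails constraints 5, 7, 8.

#1 e + h + f = 4 + 4 + 2 = 10  yes
#2 h = 4, not > 5; antecedent false, conditional vacuously true  yes
#3 f + d = 13; 13 mod 7 = 6  yes
#4 b = 11, g = 19; distinct  yes
#5 g² + h² = 19² + 4² = 361 + 16 = 377, not 375  no
#6 max(19, 11) = 19  yes
#7 b × h = 11 × 4 = 44, not 42  no
#8 min(4, 19) = 4, not 2  no
#9 h + e = 8; 8 mod 3 = 2  yes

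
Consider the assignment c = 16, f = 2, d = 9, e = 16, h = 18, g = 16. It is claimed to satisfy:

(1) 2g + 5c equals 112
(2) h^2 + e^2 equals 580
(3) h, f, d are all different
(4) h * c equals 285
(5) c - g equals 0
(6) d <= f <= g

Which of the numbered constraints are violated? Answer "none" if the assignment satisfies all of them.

No — constraints 4, 6 are not satisfied.

(1) 2g + 5c = 2(16) + 5(16) = 112 — satisfied.
(2) h^2 + e^2 = 18^2 + 16^2 = 324 + 256 = 580 — satisfied.
(3) values 18, 2, 9 are pairwise distinct — satisfied.
(4) h * c = 18 * 16 = 288, not 285 — violated.
(5) c - g = 16 - 16 = 0 — satisfied.
(6) values 9, 2, 16; d = 9 is not <= f = 2 — violated.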